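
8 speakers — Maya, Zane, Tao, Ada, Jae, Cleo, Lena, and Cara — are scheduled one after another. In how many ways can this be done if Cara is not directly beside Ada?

30240

Of the 8! = 40320 arrangements, those with Cara and Ada adjacent number 2 × 7! = 10080 (treat the pair as a block with 2 internal orders).
Complementary counting: 40320 − 10080 = 30240.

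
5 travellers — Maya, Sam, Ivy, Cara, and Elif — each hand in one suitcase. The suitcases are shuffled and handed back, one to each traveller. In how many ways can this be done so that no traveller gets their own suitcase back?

44

Let Aᵢ be the assignments in which traveller i gets their own suitcase. We want the size of the complement of A₁∪…∪A_5.
By inclusion–exclusion this is Σ_{j=0}^{5} (−1)^j C(5,j)·(5−j)!.
Computing: 120 − 120 + 60 − 20 + 5 − 1 = 44.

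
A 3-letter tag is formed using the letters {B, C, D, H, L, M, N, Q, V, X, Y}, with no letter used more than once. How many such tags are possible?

990

With no repetition, fill the 3 letters in order: 11 choices, then 10, down to 9.
11 × 10 × 9 = 990.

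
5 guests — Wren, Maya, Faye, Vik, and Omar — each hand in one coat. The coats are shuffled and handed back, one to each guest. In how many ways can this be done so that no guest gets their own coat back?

44

Count assignments avoiding every fixed point. For any j of the 5 guests fixed to their own coat, the other 5−j can be arranged in (5−j)! ways.
By inclusion–exclusion this is Σ_{j=0}^{5} (−1)^j C(5,j)·(5−j)!.
Computing: 120 − 120 + 60 − 20 + 5 − 1 = 44.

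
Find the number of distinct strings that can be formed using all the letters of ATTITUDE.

The 8 letters of ATTITUDE have repeats: T appearing 3 times.
Dividing 8! = 40320 by 3! = 6 for the repeated letters gives 6720.

6720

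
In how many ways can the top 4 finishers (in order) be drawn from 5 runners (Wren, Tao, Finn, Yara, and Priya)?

There are 5 choices for 1st place, 4 for 2nd, and so on down to 2 for position 4.
That gives 5 × 4 × 3 × 2 = 120.

120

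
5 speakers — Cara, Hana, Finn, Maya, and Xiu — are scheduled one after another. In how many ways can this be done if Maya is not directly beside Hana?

72

There are 5! = 120 arrangements in all. If Maya and Hana are adjacent, merging them into one block gives 2·(4)! = 48 arrangements.
Complementary counting: 120 − 48 = 72.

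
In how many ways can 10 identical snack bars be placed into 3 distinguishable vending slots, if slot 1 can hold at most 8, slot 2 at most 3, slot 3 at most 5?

By stars and bars, unrestricted non-negative solutions to x_1+…+x_3 = 10 number C(10+2,2) = 66.
Subtract solutions that violate a single cap (substitute x_i' = x_i − (cap_i+1)): x_1 ≥ 9 gives C(3,2) = 3; x_2 ≥ 4 gives C(8,2) = 28; x_3 ≥ 6 gives C(6,2) = 15. Together 46.
Add back pairs where two caps are both exceeded: 0 + 0 + 1 = 1.
By inclusion–exclusion the count is 66 − 46 + 1 = 21.

21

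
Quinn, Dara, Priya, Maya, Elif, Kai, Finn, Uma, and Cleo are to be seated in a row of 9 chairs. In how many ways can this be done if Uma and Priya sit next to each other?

Treat {Uma, Priya} as a single unit. There are 8 units to order, and the pair itself can be ordered 2 ways.
So the count is 2·(8)! = 80640.

80640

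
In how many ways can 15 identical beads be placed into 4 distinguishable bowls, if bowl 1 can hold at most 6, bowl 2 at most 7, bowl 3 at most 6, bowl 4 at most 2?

64

By stars and bars, unrestricted non-negative solutions to x_1+…+x_4 = 15 number C(15+3,3) = 816.
Subtract solutions that violate a single cap (substitute x_i' = x_i − (cap_i+1)): x_1 ≥ 7 gives C(11,3) = 165; x_2 ≥ 8 gives C(10,3) = 120; x_3 ≥ 7 gives C(11,3) = 165; x_4 ≥ 3 gives C(15,3) = 455. Together 905.
Add back pairs where two caps are both exceeded: 1 + 4 + 56 + 1 + 35 + 56 = 153.
By inclusion–exclusion the count is 816 − 905 + 153 = 64.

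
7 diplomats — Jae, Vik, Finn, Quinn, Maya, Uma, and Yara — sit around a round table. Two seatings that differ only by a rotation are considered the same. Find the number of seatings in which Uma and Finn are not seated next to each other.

480

Without the restriction there are (6)! = 720 seatings.
Those with Uma next to Finn: fuse the pair into one unit and seat 6 units around a circle — 2·(5)! = 240.
Subtracting, 720 − 240 = 480.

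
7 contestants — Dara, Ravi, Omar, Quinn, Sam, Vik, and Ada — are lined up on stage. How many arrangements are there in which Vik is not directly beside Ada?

3600

Of the 7! = 5040 arrangements, those with Vik and Ada adjacent number 2 × 6! = 1440 (treat the pair as a block with 2 internal orders).
So 5040 − 1440 = 3600 arrangements keep them apart.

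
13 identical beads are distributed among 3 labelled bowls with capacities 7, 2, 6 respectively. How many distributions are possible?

6

Ignoring the caps, the number of non-negative solutions to x_1+…+x_3 = 13 is C(15,2) = 105.
Subtract solutions that violate a single cap (substitute x_i' = x_i − (cap_i+1)): x_1 ≥ 8 gives C(7,2) = 21; x_2 ≥ 3 gives C(12,2) = 66; x_3 ≥ 7 gives C(8,2) = 28. Together 115.
Add back pairs where two caps are both exceeded: 6 + 0 + 10 = 16.
By inclusion–exclusion the count is 105 − 115 + 16 = 6.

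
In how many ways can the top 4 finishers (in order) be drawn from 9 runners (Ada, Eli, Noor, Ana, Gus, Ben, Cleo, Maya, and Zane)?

3024

This is an ordered selection of 4 from 9: P(9,4).
That gives 9 × 8 × 7 × 6 = 3024.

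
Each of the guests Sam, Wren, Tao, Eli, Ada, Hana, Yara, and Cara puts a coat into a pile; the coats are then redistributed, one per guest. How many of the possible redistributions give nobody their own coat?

Let Aᵢ be the assignments in which guest i gets their own coat. We want the size of the complement of A₁∪…∪A_8.
By inclusion–exclusion this is Σ_{j=0}^{8} (−1)^j C(8,j)·(8−j)!.
Computing: 40320 − 40320 + 20160 − 6720 + 1680 − 336 + 56 − 8 + 1 = 14833.

14833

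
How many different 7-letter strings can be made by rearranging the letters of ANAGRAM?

Letter multiplicities in ANAGRAM: A×3, G×1, M×1, N×1, R×1.
The number of distinct arrangements is 7!/(3!) = 5040/6 = 840.

840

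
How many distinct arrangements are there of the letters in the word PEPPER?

60

The 6 letters of PEPPER have repeats: E appearing twice and P appearing 3 times.
So there are 6! / (3!·2!) = 60 distinguishable arrangements.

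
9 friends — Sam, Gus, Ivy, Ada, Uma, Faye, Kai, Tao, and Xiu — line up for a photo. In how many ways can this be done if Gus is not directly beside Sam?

282240

Of the 9! = 362880 arrangements, those with Gus and Sam adjacent number 2 × 8! = 80640 (treat the pair as a block with 2 internal orders).
So 362880 − 80640 = 282240 arrangements keep them apart.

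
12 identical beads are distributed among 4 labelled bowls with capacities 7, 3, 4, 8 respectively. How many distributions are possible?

136

Without the upper bounds there are C(15,3) = 455 ways to split 12 among 4 bowls.
Subtract solutions that violate a single cap (substitute x_i' = x_i − (cap_i+1)): x_1 ≥ 8 gives C(7,3) = 35; x_2 ≥ 4 gives C(11,3) = 165; x_3 ≥ 5 gives C(10,3) = 120; x_4 ≥ 9 gives C(6,3) = 20. Together 340.
Add back pairs where two caps are both exceeded: 1 + 0 + 0 + 20 + 0 + 0 = 21.
By inclusion–exclusion the count is 455 − 340 + 21 = 136.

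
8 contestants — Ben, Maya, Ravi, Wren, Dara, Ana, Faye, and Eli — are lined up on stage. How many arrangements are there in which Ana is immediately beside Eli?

10080

Glue Ana and Eli into one block (2 internal orders), leaving 7 units to arrange in a row.
So the count is 2·(7)! = 10080.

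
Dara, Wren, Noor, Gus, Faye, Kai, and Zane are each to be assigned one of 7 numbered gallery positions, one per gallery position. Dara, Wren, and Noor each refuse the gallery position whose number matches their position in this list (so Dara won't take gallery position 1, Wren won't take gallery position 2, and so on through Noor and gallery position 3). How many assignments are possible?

3216

Let Aᵢ (for i ∈ {1, 2, 3}) be the placements that put person i in their forbidden gallery position. Any j of these fix j positions, leaving (7−j)! ways to fill the rest, and there are C(3,j) ways to pick which j.
By inclusion–exclusion, the number of valid placements is Σ_{j=0}^{3} (−1)^j C(3,j)·(7−j)!.
Computing: 5040 − 2160 + 360 − 24 = 3216.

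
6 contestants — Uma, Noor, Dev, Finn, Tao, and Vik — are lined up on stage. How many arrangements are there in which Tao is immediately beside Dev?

Treat {Tao, Dev} as a single unit. There are 5 units to order, and the pair itself can be ordered 2 ways.
So the count is 2·(5)! = 240.

240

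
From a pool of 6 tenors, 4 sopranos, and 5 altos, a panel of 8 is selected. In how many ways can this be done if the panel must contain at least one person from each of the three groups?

6216

Unrestricted: C(15,8) = 6435 ways to pick any 8 of the 15.
Selections missing a whole group: no tenors → C(9,8) = 9; no sopranos → C(11,8) = 165; no altos → C(10,8) = 45.
Add back selections omitting two groups (i.e. drawn from a single group): C(6,8) + C(4,8) + C(5,8) = 0.
By inclusion–exclusion: 6435 − 219 + 0 = 6216.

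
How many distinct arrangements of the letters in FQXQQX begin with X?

20

Fix X in the first position and arrange the remaining 5 letters.
Those 5 letters have Q appearing 3 times, giving (5)!/(3!) = 20.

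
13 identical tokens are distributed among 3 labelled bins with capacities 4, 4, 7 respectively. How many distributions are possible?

6

Ignoring the caps, the number of non-negative solutions to x_1+…+x_3 = 13 is C(15,2) = 105.
Subtract solutions that violate a single cap (substitute x_i' = x_i − (cap_i+1)): x_1 ≥ 5 gives C(10,2) = 45; x_2 ≥ 5 gives C(10,2) = 45; x_3 ≥ 8 gives C(7,2) = 21. Together 111.
Add back pairs where two caps are both exceeded: 10 + 1 + 1 = 12.
By inclusion–exclusion the count is 105 − 111 + 12 = 6.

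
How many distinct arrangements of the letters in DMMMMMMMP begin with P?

Fix P in the first position and arrange the remaining 8 letters.
Those 8 letters have M appearing 7 times, giving (8)!/(7!) = 8.

8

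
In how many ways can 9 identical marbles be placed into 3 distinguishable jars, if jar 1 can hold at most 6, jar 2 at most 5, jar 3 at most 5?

29

By stars and bars, unrestricted non-negative solutions to x_1+…+x_3 = 9 number C(9+2,2) = 55.
Subtract solutions that violate a single cap (substitute x_i' = x_i − (cap_i+1)): x_1 ≥ 7 gives C(4,2) = 6; x_2 ≥ 6 gives C(5,2) = 10; x_3 ≥ 6 gives C(5,2) = 10. Together 26.
No two caps can be exceeded simultaneously, so the pair terms are all 0.
By inclusion–exclusion the count is 55 − 26 + 0 = 29.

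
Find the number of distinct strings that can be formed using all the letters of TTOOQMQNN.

Letter multiplicities in TTOOQMQNN: M×1, N×2, O×2, Q×2, T×2.
Dividing 9! = 362880 by 2!·2!·2!·2! = 16 for the repeated letters gives 22680.

22680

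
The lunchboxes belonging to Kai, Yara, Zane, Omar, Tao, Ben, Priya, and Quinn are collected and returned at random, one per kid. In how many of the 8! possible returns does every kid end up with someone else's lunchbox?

Let Aᵢ be the assignments in which kid i gets their own lunchbox. We want the size of the complement of A₁∪…∪A_8.
By inclusion–exclusion this is Σ_{j=0}^{8} (−1)^j C(8,j)·(8−j)!.
Computing: 40320 − 40320 + 20160 − 6720 + 1680 − 336 + 56 − 8 + 1 = 14833.

14833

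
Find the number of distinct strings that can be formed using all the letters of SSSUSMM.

Letter multiplicities in SSSUSMM: M×2, S×4, U×1.
Dividing 7! = 5040 by 4!·2! = 48 for the repeated letters gives 105.

105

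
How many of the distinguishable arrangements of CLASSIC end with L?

180

With the last slot taken by L, it remains to arrange the other 6 letters (CASSIC).
Those 6 letters have C appearing twice and S appearing twice, giving (6)!/(2!·2!) = 180.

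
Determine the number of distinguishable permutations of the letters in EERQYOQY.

Letter multiplicities in EERQYOQY: E×2, O×1, Q×2, R×1, Y×2.
Dividing 8! = 40320 by 2!·2!·2! = 8 for the repeated letters gives 5040.

5040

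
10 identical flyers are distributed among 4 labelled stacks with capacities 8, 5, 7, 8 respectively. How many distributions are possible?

By stars and bars, unrestricted non-negative solutions to x_1+…+x_4 = 10 number C(10+3,3) = 286.
Subtract solutions that violate a single cap (substitute x_i' = x_i − (cap_i+1)): x_1 ≥ 9 gives C(4,3) = 4; x_2 ≥ 6 gives C(7,3) = 35; x_3 ≥ 8 gives C(5,3) = 10; x_4 ≥ 9 gives C(4,3) = 4. Together 53.
No two caps can be exceeded simultaneously, so the pair terms are all 0.
By inclusion–exclusion the count is 286 − 53 + 0 = 233.

233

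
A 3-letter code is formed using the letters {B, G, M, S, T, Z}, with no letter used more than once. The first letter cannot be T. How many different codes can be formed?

100

The first letter has 6−1 = 5 choices (anything except T).
The remaining 2 letters are filled from the other 5 symbols without repetition: 5 × 4 = 20.
Total: 5 × 20 = 100.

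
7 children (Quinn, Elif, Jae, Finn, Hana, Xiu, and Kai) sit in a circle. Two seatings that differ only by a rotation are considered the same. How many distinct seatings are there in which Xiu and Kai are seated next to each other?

240

Glue Xiu and Kai into a block (2 internal orders). Seating 6 units around a circle gives (5)! arrangements.
So 2 × (5)! = 2 × 120 = 240.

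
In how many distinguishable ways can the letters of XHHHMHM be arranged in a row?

105

XHHHMHM has 7 letters with H appearing 4 times and M appearing twice.
So there are 7! / (4!·2!) = 105 distinguishable arrangements.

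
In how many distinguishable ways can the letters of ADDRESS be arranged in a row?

1260

ADDRESS has 7 letters with D appearing twice and S appearing twice.
The number of distinct arrangements is 7!/(2!·2!) = 5040/4 = 1260.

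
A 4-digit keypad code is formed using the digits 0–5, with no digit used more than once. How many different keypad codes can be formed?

360

With no repetition, fill the 4 digits in order: 6 choices, then 5, down to 3.
That product is 6 × 5 × 4 × 3 = 360.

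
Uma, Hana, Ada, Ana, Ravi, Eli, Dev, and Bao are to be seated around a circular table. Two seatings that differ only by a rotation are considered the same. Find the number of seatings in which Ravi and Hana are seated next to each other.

Glue Ravi and Hana into a block (2 internal orders). Seating 7 units around a circle gives (6)! arrangements.
So 2 × (6)! = 2 × 720 = 1440.

1440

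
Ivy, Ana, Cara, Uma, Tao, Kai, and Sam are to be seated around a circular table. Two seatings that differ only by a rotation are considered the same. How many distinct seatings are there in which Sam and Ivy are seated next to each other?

240

Treat {Sam, Ivy} as one unit (2 internal orders) and seat the resulting 6 units around the table: (5)! circular arrangements.
So 2 × (5)! = 2 × 120 = 240.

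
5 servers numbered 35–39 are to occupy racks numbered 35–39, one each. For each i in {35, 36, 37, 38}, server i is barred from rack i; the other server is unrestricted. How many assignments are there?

Let Aᵢ (for 35 ≤ i ≤ 38) be the placements that put server i in its forbidden rack. Any j of these fix j positions, leaving (5−j)! ways to fill the rest, and there are C(4,j) ways to pick which j.
By inclusion–exclusion, the number of valid placements is Σ_{j=0}^{4} (−1)^j C(4,j)·(5−j)!.
Computing: 120 − 96 + 36 − 8 + 1 = 53.

53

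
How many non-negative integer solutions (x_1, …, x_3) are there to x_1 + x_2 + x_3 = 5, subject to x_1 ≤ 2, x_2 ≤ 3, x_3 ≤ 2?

6

Ignoring the caps, the number of non-negative solutions to x_1+…+x_3 = 5 is C(7,2) = 21.
Subtract solutions that violate a single cap (substitute x_i' = x_i − (cap_i+1)): x_1 ≥ 3 gives C(4,2) = 6; x_2 ≥ 4 gives C(3,2) = 3; x_3 ≥ 3 gives C(4,2) = 6. Together 15.
No two caps can be exceeded simultaneously, so the pair terms are all 0.
By inclusion–exclusion the count is 21 − 15 + 0 = 6.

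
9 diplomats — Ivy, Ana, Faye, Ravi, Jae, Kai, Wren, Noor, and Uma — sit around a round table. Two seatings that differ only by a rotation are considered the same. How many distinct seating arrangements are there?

Seat Ivy anywhere (absorbing the rotational symmetry), then permute the other 8: (8)! = 40320.

40320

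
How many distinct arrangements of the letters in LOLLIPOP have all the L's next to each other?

Treat the 3 copies of L as a single block. The multiset to arrange is then {LLL, I, O, O, P, P}, 6 items in all.
That gives (6)!/(2!·2!) = 180 arrangements.

180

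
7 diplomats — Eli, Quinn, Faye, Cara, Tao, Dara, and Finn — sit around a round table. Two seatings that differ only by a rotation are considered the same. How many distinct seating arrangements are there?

Seat Eli anywhere (absorbing the rotational symmetry), then permute the other 6: (6)! = 720.

720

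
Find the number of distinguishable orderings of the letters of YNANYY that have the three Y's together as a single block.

Treat the 3 copies of Y as a single block. The multiset to arrange is then {YYY, A, N, N}, 4 items in all.
That gives (4)!/(2!) = 12 arrangements.

12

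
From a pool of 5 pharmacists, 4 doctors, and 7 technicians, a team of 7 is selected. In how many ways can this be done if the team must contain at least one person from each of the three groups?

Total 7-person selections from all 16: C(16,7) = 11440.
Subtract selections that omit an entire group: no pharmacists → C(11,7) = 330; no doctors → C(12,7) = 792; no technicians → C(9,7) = 36.
Add back selections omitting two groups (i.e. drawn from a single group): C(5,7) + C(4,7) + C(7,7) = 1.
By inclusion–exclusion: 11440 − 1158 + 1 = 10283.

10283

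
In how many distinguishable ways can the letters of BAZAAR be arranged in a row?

The 6 letters of BAZAAR have repeats: A appearing 3 times.
The number of distinct arrangements is 6!/(3!) = 720/6 = 120.

120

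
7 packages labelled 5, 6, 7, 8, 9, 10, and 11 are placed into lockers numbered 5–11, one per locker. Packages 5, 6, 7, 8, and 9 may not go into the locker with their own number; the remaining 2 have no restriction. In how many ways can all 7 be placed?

2428

Let Aᵢ (for 5 ≤ i ≤ 9) be the placements that put package i in its forbidden locker. Any j of these fix j positions, leaving (7−j)! ways to fill the rest, and there are C(5,j) ways to pick which j.
By inclusion–exclusion, the number of valid placements is Σ_{j=0}^{5} (−1)^j C(5,j)·(7−j)!.
Computing: 5040 − 3600 + 1200 − 240 + 30 − 2 = 2428.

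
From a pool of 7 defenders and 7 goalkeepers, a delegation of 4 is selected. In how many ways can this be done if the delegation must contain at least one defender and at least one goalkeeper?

931

With no constraint there are C(14,4) = 1001 possible selections.
Subtract selections that omit an entire group: no defenders → C(7,4) = 35; no goalkeepers → C(7,4) = 35.
Both groups omitted at once is impossible, so 1001 − 70 = 931.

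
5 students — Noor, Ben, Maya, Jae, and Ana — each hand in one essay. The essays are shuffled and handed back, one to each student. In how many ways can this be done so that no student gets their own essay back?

This is the derangement count D_5: permutations of 5 items with no fixed point.
By inclusion–exclusion this is Σ_{j=0}^{5} (−1)^j C(5,j)·(5−j)!.
Computing: 120 − 120 + 60 − 20 + 5 − 1 = 44.

44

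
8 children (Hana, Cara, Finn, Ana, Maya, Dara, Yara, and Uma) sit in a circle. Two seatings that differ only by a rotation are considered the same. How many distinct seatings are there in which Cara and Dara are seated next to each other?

Treat {Cara, Dara} as one unit (2 internal orders) and seat the resulting 7 units around the table: (6)! circular arrangements.
So 2 × (6)! = 2 × 720 = 1440.

1440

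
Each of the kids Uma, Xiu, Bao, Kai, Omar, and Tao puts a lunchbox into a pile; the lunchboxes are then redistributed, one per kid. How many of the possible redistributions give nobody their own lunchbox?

This is the derangement count D_6: permutations of 6 items with no fixed point.
By inclusion–exclusion this is Σ_{j=0}^{6} (−1)^j C(6,j)·(6−j)!.
Computing: 720 − 720 + 360 − 120 + 30 − 6 + 1 = 265.

265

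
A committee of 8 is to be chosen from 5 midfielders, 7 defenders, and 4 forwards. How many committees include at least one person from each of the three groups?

With no constraint there are C(16,8) = 12870 possible selections.
Selections missing a whole group: no midfielders → C(11,8) = 165; no defenders → C(9,8) = 9; no forwards → C(12,8) = 495.
Add back selections omitting two groups (i.e. drawn from a single group): C(5,8) + C(7,8) + C(4,8) = 0.
By inclusion–exclusion: 12870 − 669 + 0 = 12201.

12201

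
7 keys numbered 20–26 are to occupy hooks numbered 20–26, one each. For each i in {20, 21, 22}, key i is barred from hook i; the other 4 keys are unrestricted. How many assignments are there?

Let Aᵢ (for i ∈ {20, 21, 22}) be the placements that put key i in its forbidden hook. Any j of these fix j positions, leaving (7−j)! ways to fill the rest, and there are C(3,j) ways to pick which j.
By inclusion–exclusion, the number of valid placements is Σ_{j=0}^{3} (−1)^j C(3,j)·(7−j)!.
Computing: 5040 − 2160 + 360 − 24 = 3216.

3216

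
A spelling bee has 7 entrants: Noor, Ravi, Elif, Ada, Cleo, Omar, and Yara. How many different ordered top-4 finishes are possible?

There are 7 choices for 1st place, 6 for 2nd, and so on down to 4 for position 4.
That gives 7 × 6 × 5 × 4 = 840.

840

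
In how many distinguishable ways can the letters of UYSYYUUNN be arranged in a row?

5040

The 9 letters of UYSYYUUNN have repeats: N appearing twice, U appearing 3 times, and Y appearing 3 times.
So there are 9! / (3!·3!·2!) = 5040 distinguishable arrangements.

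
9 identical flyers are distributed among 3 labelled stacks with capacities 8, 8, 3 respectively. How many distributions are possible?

32

Ignoring the caps, the number of non-negative solutions to x_1+…+x_3 = 9 is C(11,2) = 55.
Subtract solutions that violate a single cap (substitute x_i' = x_i − (cap_i+1)): x_1 ≥ 9 gives C(2,2) = 1; x_2 ≥ 9 gives C(2,2) = 1; x_3 ≥ 4 gives C(7,2) = 21. Together 23.
No two caps can be exceeded simultaneously, so the pair terms are all 0.
By inclusion–exclusion the count is 55 − 23 + 0 = 32.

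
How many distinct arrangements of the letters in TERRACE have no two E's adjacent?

900

Total arrangements of TERRACE: 7!/(2!·2!) = 1260.
If the two E's are adjacent, glue them into one block, leaving 6 items to arrange: (6)!/(2!) = 360 ways.
Subtracting, 1260 − 360 = 900 arrangements keep the E's apart.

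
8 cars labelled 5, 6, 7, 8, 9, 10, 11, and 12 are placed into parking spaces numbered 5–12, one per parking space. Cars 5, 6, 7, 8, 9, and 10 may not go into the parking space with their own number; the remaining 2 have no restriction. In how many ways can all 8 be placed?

18806

Let Aᵢ (for 5 ≤ i ≤ 10) be the placements that put car i in its forbidden parking space. Any j of these fix j positions, leaving (8−j)! ways to fill the rest, and there are C(6,j) ways to pick which j.
By inclusion–exclusion, the number of valid placements is Σ_{j=0}^{6} (−1)^j C(6,j)·(8−j)!.
Computing: 40320 − 30240 + 10800 − 2400 + 360 − 36 + 2 = 18806.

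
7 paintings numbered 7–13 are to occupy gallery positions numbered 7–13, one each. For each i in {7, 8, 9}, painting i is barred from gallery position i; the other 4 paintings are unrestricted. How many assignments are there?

3216

Let Aᵢ (for i ∈ {7, 8, 9}) be the placements that put painting i in its forbidden gallery position. Any j of these fix j positions, leaving (7−j)! ways to fill the rest, and there are C(3,j) ways to pick which j.
By inclusion–exclusion, the number of valid placements is Σ_{j=0}^{3} (−1)^j C(3,j)·(7−j)!.
Computing: 5040 − 2160 + 360 − 24 = 3216.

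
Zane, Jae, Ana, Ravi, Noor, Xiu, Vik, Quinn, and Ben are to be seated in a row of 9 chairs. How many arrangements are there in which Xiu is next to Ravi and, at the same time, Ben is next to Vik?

Treat {Xiu,Ravi} as one block (2 orders) and {Ben,Vik} as another (2 orders).
That leaves 7 units to arrange: 2 × 2 × 7! = 4 × 5040 = 20160.

20160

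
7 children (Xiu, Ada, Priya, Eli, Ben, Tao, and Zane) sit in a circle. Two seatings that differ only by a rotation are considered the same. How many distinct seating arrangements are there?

Around a circle, 7 distinct people have 7!/7 = (6)! = 720 rotationally distinct seatings.

720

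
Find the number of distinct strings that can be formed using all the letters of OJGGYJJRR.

The 9 letters of OJGGYJJRR have repeats: G appearing twice, J appearing 3 times, and R appearing twice.
Dividing 9! = 362880 by 3!·2!·2! = 24 for the repeated letters gives 15120.

15120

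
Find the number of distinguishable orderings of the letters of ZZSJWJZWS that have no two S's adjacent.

There are 9!/(3!·2!·2!·2!) = 7560 arrangements of ZZSJWJZWS in total.
Arrangements with the S's together: treat SS as one letter, giving (8)!/(3!·2!·2!) = 1680.
Hence 7560 − 1680 = 5880.

5880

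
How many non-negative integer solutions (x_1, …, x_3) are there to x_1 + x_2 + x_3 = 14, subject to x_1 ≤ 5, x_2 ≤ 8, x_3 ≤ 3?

6

Ignoring the caps, the number of non-negative solutions to x_1+…+x_3 = 14 is C(16,2) = 120.
Subtract solutions that violate a single cap (substitute x_i' = x_i − (cap_i+1)): x_1 ≥ 6 gives C(10,2) = 45; x_2 ≥ 9 gives C(7,2) = 21; x_3 ≥ 4 gives C(12,2) = 66. Together 132.
Add back pairs where two caps are both exceeded: 0 + 15 + 3 = 18.
By inclusion–exclusion the count is 120 − 132 + 18 = 6.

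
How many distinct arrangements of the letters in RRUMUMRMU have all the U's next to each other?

140

Treat the 3 copies of U as a single block. The multiset to arrange is then {UUU, M, M, M, R, R, R}, 7 items in all.
That gives (7)!/(3!·3!) = 140 arrangements.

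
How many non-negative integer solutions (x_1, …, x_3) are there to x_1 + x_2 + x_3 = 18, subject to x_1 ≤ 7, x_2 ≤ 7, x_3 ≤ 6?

6

By stars and bars, unrestricted non-negative solutions to x_1+…+x_3 = 18 number C(18+2,2) = 190.
Subtract solutions that violate a single cap (substitute x_i' = x_i − (cap_i+1)): x_1 ≥ 8 gives C(12,2) = 66; x_2 ≥ 8 gives C(12,2) = 66; x_3 ≥ 7 gives C(13,2) = 78. Together 210.
Add back pairs where two caps are both exceeded: 6 + 10 + 10 = 26.
By inclusion–exclusion the count is 190 − 210 + 26 = 6.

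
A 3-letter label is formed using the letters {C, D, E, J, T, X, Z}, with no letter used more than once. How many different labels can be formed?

210

With no repetition, fill the 3 letters in order: 7 choices, then 6, down to 5.
That product is 7 × 6 × 5 = 210.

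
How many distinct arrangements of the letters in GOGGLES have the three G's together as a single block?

Treat the 3 copies of G as a single block. The multiset to arrange is then {GGG, E, L, O, S}, 5 items in all.
All 5 items are distinct, so there are (5)! = 120 arrangements.

120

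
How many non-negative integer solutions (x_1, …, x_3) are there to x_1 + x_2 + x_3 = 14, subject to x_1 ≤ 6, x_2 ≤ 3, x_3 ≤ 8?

10

Ignoring the caps, the number of non-negative solutions to x_1+…+x_3 = 14 is C(16,2) = 120.
Subtract solutions that violate a single cap (substitute x_i' = x_i − (cap_i+1)): x_1 ≥ 7 gives C(9,2) = 36; x_2 ≥ 4 gives C(12,2) = 66; x_3 ≥ 9 gives C(7,2) = 21. Together 123.
Add back pairs where two caps are both exceeded: 10 + 0 + 3 = 13.
By inclusion–exclusion the count is 120 − 123 + 13 = 10.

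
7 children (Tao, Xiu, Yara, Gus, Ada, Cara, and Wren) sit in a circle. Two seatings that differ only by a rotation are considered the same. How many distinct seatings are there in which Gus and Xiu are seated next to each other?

240

Treat {Gus, Xiu} as one unit (2 internal orders) and seat the resulting 6 units around the table: (5)! circular arrangements.
So 2 × (5)! = 2 × 120 = 240.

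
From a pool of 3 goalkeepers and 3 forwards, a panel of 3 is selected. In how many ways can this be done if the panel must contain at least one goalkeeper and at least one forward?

18

Total 3-person selections from all 6: C(6,3) = 20.
Subtract selections that omit an entire group: no goalkeepers → C(3,3) = 1; no forwards → C(3,3) = 1.
Both groups omitted at once is impossible, so 20 − 2 = 18.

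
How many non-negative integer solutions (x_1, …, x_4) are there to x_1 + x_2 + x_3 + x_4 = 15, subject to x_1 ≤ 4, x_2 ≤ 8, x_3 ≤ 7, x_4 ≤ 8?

260

By stars and bars, unrestricted non-negative solutions to x_1+…+x_4 = 15 number C(15+3,3) = 816.
Subtract solutions that violate a single cap (substitute x_i' = x_i − (cap_i+1)): x_1 ≥ 5 gives C(13,3) = 286; x_2 ≥ 9 gives C(9,3) = 84; x_3 ≥ 8 gives C(10,3) = 120; x_4 ≥ 9 gives C(9,3) = 84. Together 574.
Add back pairs where two caps are both exceeded: 4 + 10 + 4 + 0 + 0 + 0 = 18.
By inclusion–exclusion the count is 816 − 574 + 18 = 260.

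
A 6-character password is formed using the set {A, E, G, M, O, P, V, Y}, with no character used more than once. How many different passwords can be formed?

20160

This is a permutation of 6 out of 8: P(8,6) = 8!/2!.
8 × 7 × 6 × 5 × 4 × 3 = 20160.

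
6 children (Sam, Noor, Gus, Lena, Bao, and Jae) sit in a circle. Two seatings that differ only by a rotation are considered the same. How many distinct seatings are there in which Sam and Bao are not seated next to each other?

All circular seatings of 6 people number (5)! = 120.
Those with Sam next to Bao: fuse the pair into one unit and seat 5 units around a circle — 2·(4)! = 48.
Subtracting, 120 − 48 = 72.

72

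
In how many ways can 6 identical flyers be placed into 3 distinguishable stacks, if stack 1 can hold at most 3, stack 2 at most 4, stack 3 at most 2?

Ignoring the caps, the number of non-negative solutions to x_1+…+x_3 = 6 is C(8,2) = 28.
Subtract solutions that violate a single cap (substitute x_i' = x_i − (cap_i+1)): x_1 ≥ 4 gives C(4,2) = 6; x_2 ≥ 5 gives C(3,2) = 3; x_3 ≥ 3 gives C(5,2) = 10. Together 19.
No two caps can be exceeded simultaneously, so the pair terms are all 0.
By inclusion–exclusion the count is 28 − 19 + 0 = 9.

9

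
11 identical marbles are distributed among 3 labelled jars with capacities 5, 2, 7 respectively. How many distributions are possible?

9

Ignoring the caps, the number of non-negative solutions to x_1+…+x_3 = 11 is C(13,2) = 78.
Subtract solutions that violate a single cap (substitute x_i' = x_i − (cap_i+1)): x_1 ≥ 6 gives C(7,2) = 21; x_2 ≥ 3 gives C(10,2) = 45; x_3 ≥ 8 gives C(5,2) = 10. Together 76.
Add back pairs where two caps are both exceeded: 6 + 0 + 1 = 7.
By inclusion–exclusion the count is 78 − 76 + 7 = 9.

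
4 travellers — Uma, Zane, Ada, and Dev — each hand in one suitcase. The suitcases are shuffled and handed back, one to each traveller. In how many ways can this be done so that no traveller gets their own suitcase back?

Count assignments avoiding every fixed point. For any j of the 4 travellers fixed to their own suitcase, the other 4−j can be arranged in (4−j)! ways.
By inclusion–exclusion this is Σ_{j=0}^{4} (−1)^j C(4,j)·(4−j)!.
Computing: 24 − 24 + 12 − 4 + 1 = 9.

9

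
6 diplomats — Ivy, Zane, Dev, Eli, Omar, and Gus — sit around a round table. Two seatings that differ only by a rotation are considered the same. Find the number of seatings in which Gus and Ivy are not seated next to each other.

72

All circular seatings of 6 people number (5)! = 120.
Those with Gus next to Ivy: fuse the pair into one unit and seat 5 units around a circle — 2·(4)! = 48.
Subtracting, 120 − 48 = 72.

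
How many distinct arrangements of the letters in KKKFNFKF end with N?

35

Fix N in the last position and arrange the remaining 7 letters.
Those 7 letters have F appearing 3 times and K appearing 4 times, giving (7)!/(4!·3!) = 35.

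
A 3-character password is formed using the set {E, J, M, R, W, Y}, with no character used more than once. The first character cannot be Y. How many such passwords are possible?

The first character has 6−1 = 5 choices (anything except Y).
The remaining 2 characters are filled from the other 5 symbols without repetition: 5 × 4 = 20.
Total: 5 × 20 = 100.

100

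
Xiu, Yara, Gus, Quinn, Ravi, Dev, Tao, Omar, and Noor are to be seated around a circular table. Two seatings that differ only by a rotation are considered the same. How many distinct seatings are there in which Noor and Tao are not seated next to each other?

30240

All circular seatings of 9 people number (8)! = 40320.
Seatings with Noor beside Tao: treat them as a block with 2 internal orders, giving 2 × (7)! = 10080.
Subtracting, 40320 − 10080 = 30240.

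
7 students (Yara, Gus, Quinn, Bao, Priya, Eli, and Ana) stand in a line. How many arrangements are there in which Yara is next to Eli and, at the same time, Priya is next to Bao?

480

Treat {Yara,Eli} as one block (2 orders) and {Priya,Bao} as another (2 orders).
That leaves 5 units to arrange: 2 × 2 × 5! = 4 × 120 = 480.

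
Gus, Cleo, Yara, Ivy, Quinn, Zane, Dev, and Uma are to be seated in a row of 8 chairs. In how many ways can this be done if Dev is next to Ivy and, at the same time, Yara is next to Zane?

Treat {Dev,Ivy} as one block (2 orders) and {Yara,Zane} as another (2 orders).
That leaves 6 units to arrange: 2 × 2 × 6! = 4 × 720 = 2880.

2880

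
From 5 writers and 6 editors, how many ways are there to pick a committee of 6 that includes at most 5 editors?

Split by how many editors are chosen (0 through 5).
Sum: C(6,0)·C(5,6) + C(6,1)·C(5,5) + C(6,2)·C(5,4) + C(6,3)·C(5,3) + C(6,4)·C(5,2) + C(6,5)·C(5,1) = 0 + 6 + 75 + 200 + 150 + 30 = 461.

461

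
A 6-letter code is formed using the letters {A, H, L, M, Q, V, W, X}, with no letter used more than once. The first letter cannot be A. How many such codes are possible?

17640

The first letter has 8−1 = 7 choices (anything except A).
The remaining 5 letters are filled from the other 7 symbols without repetition: 7 × 6 × 5 × 4 × 3 = 2520.
Total: 7 × 2520 = 17640.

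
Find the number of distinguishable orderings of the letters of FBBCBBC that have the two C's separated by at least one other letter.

Total arrangements of FBBCBBC: 7!/(4!·2!) = 105.
Arrangements with the C's together: treat CC as one letter, giving (6)!/(4!) = 30.
Hence 105 − 30 = 75.

75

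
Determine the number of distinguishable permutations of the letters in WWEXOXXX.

WWEXOXXX has 8 letters with W appearing twice and X appearing 4 times.
So there are 8! / (4!·2!) = 840 distinguishable arrangements.

840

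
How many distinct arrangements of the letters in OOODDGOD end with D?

105

With the last slot taken by D, it remains to arrange the other 7 letters (OOODGOD).
Those 7 letters have D appearing twice and O appearing 4 times, giving (7)!/(4!·2!) = 105.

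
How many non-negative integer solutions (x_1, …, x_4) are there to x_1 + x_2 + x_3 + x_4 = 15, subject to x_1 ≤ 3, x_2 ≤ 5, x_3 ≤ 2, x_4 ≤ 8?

19

Without the upper bounds there are C(18,3) = 816 ways to split 15 among 4 variables.
Subtract solutions that violate a single cap (substitute x_i' = x_i − (cap_i+1)): x_1 ≥ 4 gives C(14,3) = 364; x_2 ≥ 6 gives C(12,3) = 220; x_3 ≥ 3 gives C(15,3) = 455; x_4 ≥ 9 gives C(9,3) = 84. Together 1123.
Add back pairs where two caps are both exceeded: 56 + 165 + 10 + 84 + 1 + 20 = 336.
Subtract triples: 10 + 0 + 0 + 0 = 10.
By inclusion–exclusion the count is 816 − 1123 + 336 − 10 = 19.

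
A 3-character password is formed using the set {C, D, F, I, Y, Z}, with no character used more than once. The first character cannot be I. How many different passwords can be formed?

100

The first character has 6−1 = 5 choices (anything except I).
The remaining 2 characters are filled from the other 5 symbols without repetition: 5 × 4 = 20.
Total: 5 × 20 = 100.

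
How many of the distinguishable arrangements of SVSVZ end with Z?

6

With the last slot taken by Z, it remains to arrange the other 4 letters (SVSV).
Those 4 letters have S appearing twice and V appearing twice, giving (4)!/(2!·2!) = 6.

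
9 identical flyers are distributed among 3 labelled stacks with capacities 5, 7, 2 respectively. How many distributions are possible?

15

Without the upper bounds there are C(11,2) = 55 ways to split 9 among 3 stacks.
Subtract solutions that violate a single cap (substitute x_i' = x_i − (cap_i+1)): x_1 ≥ 6 gives C(5,2) = 10; x_2 ≥ 8 gives C(3,2) = 3; x_3 ≥ 3 gives C(8,2) = 28. Together 41.
Add back pairs where two caps are both exceeded: 0 + 1 + 0 = 1.
By inclusion–exclusion the count is 55 − 41 + 1 = 15.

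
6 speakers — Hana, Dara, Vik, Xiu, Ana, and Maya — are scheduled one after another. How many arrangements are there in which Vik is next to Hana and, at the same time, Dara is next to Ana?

Treat {Vik,Hana} as one block (2 orders) and {Dara,Ana} as another (2 orders).
That leaves 4 units to arrange: 2 × 2 × 4! = 4 × 24 = 96.

96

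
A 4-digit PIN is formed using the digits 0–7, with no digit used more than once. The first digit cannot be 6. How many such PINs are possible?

The first digit has 8−1 = 7 choices (anything except 6).
The remaining 3 digits are filled from the other 7 symbols without repetition: 7 × 6 × 5 = 210.
Total: 7 × 210 = 1470.

1470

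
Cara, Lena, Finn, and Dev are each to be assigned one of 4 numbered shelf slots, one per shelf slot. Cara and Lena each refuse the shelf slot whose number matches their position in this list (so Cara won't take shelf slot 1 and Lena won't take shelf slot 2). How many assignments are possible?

14

Let Aᵢ (for i ∈ {1, 2}) be the placements that put person i in their forbidden shelf slot. Any j of these fix j positions, leaving (4−j)! ways to fill the rest, and there are C(2,j) ways to pick which j.
By inclusion–exclusion, the number of valid placements is Σ_{j=0}^{2} (−1)^j C(2,j)·(4−j)!.
Computing: 24 − 12 + 2 = 14.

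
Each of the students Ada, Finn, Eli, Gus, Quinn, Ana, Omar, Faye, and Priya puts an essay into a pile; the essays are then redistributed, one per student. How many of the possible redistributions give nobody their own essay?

133496

This is the derangement count D_9: permutations of 9 items with no fixed point.
By inclusion–exclusion this is Σ_{j=0}^{9} (−1)^j C(9,j)·(9−j)!.
Computing: 362880 − 362880 + 181440 − 60480 + 15120 − 3024 + 504 − 72 + 9 − 1 = 133496.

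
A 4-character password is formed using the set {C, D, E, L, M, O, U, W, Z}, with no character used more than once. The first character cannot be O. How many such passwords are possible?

The first character has 9−1 = 8 choices (anything except O).
The remaining 3 characters are filled from the other 8 symbols without repetition: 8 × 7 × 6 = 336.
Total: 8 × 336 = 2688.

2688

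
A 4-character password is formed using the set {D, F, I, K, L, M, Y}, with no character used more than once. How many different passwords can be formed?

840

With no repetition, fill the 4 characters in order: 7 choices, then 6, down to 4.
That product is 7 × 6 × 5 × 4 = 840.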